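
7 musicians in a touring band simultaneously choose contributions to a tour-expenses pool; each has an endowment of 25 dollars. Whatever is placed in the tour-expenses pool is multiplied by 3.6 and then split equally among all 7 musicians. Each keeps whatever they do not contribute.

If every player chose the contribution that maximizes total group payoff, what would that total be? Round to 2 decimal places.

630.00 dollars

Each contributed unit returns 3.600 to the group as a whole (0.5143 to each of 7 players), which exceeds 1, so the social optimum is full contribution: group total = 3.600 × 175 = 630.00.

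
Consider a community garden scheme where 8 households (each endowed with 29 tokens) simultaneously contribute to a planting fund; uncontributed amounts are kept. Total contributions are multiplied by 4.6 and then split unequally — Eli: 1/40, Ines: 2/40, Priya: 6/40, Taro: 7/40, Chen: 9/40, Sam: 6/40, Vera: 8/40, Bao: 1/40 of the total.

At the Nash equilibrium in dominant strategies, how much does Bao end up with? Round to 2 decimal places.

Each unit j contributes comes back to j as 4.6 × (j's share), so j prefers to contribute only if that share exceeds 1/4.6 = 0.2174; otherwise keeping the unit dominates.
Only Chen (9/40) clears that bar, contributing 29; the remaining 7 contribute 0. Total contributed: 29.
Bao keeps 29 and receives 4.6 × 29 × 1/40 = 3.34 from the planting fund, for a payoff of 32.34.

32.34 tokens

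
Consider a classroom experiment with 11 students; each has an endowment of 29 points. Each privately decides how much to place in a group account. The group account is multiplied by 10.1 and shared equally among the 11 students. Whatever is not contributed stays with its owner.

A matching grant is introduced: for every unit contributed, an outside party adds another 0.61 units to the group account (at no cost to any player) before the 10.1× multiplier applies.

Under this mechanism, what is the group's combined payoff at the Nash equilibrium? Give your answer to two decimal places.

5187.26 points

With the mechanism, a contributed unit returns 10.1 × 1.61 / 11 = 1.4783 per unit of net cost to the contributor — now above 1 — so contributing fully is weakly dominant for every player.
At the Nash equilibrium everyone contributes 29. Group total payoff = 10.1 × 1.61 × 319 = 5187.26.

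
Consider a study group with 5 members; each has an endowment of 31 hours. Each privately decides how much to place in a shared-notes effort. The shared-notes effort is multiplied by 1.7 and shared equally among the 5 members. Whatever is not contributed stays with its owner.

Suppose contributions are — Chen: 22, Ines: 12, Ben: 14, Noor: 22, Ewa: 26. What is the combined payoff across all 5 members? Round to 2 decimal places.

Total contributed: 22 + 12 + 14 + 22 + 26 = 96; total kept: 5 × 31 − 96 = 59.
The shared-notes effort pays out 1.7 × 96 = 163.20 in aggregate.
Group total = 59 + 163.20 = 222.20.

222.20 hours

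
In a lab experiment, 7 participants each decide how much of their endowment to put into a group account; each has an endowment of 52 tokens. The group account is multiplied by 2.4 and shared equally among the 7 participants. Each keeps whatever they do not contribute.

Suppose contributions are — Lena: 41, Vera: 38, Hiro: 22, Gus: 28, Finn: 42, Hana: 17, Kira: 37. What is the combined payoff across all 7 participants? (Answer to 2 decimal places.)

Total contributed: 41 + 38 + 22 + 28 + 42 + 17 + 37 = 225; total kept: 7 × 52 − 225 = 139.
The group account pays out 2.4 × 225 = 540.00 in aggregate.
Group total = 139 + 540.00 = 679.00.

679.00 tokens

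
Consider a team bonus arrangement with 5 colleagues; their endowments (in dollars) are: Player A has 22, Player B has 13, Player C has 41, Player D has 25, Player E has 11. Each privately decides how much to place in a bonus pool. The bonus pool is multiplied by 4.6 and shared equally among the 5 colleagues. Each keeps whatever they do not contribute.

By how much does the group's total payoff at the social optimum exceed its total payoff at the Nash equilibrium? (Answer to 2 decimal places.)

The private return per contributed unit is 4.6/5 = 0.9200 < 1 for every player regardless of endowment, so the Nash equilibrium is zero contribution and the group total is Σ E_j = 22 + 13 + 41 + 25 + 11 = 112.
Each contributed unit returns 4.600 to the group, so the social optimum is full contribution by everyone: group total = 4.600 × 112 = 515.20.
Efficiency loss = (4.600 − 1) × 112 = 403.20.

403.20 dollars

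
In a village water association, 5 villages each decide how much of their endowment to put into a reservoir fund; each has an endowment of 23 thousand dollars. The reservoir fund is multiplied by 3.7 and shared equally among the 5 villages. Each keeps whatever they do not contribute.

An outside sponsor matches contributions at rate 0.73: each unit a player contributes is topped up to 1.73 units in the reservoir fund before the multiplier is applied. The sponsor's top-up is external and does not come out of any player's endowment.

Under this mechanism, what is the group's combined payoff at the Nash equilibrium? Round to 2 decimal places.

736.12 thousand dollars

The effective private return per unit is now 3.7 × 1.73 / 5 = 1.2802 > 1, so every player's dominant strategy flips to full contribution.
So the Nash equilibrium is full contribution by all 5; the group earns 3.7 × 1.73 × 115 = 736.12.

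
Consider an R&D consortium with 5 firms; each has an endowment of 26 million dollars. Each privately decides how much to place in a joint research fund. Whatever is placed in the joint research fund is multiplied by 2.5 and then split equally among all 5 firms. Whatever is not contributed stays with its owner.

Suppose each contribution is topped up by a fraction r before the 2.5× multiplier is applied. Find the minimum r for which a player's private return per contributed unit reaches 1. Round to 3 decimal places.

With matching at rate r, one contributed unit becomes (1 + r) in the joint research fund and returns 2.5 × (1 + r) / 5 to the contributor.
Setting this equal to 1: 1 + r = 5/2.5 = 2.0000.
So the minimum matching rate is r = 2.0000 − 1 = 1.000.

1.000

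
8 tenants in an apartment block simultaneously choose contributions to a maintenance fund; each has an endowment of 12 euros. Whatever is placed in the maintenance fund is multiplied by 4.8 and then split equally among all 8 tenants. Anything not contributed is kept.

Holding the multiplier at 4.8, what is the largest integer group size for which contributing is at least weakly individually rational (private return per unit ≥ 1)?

4

Private return per unit is 4.8/(group size), which is ≥ 1 whenever the group size is ≤ 4.8.
The largest such integer is 4.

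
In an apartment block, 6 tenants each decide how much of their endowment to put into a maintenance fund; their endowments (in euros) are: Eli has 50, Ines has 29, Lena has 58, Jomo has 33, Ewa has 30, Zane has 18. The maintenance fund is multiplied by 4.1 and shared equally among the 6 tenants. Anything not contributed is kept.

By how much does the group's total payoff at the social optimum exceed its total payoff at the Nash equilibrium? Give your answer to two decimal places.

675.80 euros

The private return per contributed unit is 4.1/6 = 0.6833 < 1 for every player regardless of endowment, so the Nash equilibrium is zero contribution and the group total is Σ E_j = 50 + 29 + 58 + 33 + 30 + 18 = 218.
Each contributed unit returns 4.100 to the group, so the social optimum is full contribution by everyone: group total = 4.100 × 218 = 893.80.
Efficiency loss = (4.100 − 1) × 218 = 675.80.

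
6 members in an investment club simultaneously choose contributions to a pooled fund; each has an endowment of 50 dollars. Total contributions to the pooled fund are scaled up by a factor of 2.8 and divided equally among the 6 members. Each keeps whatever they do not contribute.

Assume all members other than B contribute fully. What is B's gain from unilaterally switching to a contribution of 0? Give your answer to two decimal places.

Switching from a contribution of 50 to 0 lets B keep an extra 50 dollars, but lowers the pooled fund by 50, which costs B their own share of that drop: 2.8/6 × 50 = 23.33.
Net gain = 50 − 23.33 = 26.67. The private return per contributed unit (0.4667) is below 1, so free-riding is indeed the best response regardless of what the others do.

26.67 dollars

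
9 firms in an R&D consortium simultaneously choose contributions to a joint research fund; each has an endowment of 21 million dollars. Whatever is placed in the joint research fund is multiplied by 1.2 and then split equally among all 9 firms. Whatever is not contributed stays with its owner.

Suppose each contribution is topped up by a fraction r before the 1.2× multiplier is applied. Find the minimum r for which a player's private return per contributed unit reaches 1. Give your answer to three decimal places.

6.500

With matching at rate r, one contributed unit becomes (1 + r) in the joint research fund and returns 1.2 × (1 + r) / 9 to the contributor.
Setting this equal to 1: 1 + r = 9/1.2 = 7.5000.
So the minimum matching rate is r = 7.5000 − 1 = 6.500.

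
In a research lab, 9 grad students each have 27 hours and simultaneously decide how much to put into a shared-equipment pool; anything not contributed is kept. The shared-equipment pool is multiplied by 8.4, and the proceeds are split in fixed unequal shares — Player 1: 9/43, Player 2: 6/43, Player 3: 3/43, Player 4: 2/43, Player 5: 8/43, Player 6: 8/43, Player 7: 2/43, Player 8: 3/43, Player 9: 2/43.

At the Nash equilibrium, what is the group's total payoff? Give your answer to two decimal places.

For player j, contributing a unit is worthwhile iff 8.4 × (j's share) ≥ 1, i.e. iff j's share is at least 0.1190.
Player 1, Player 2, Player 5 and Player 6 clear that bar, contributing 27 each; the remaining 5 contribute 0. Total contributed: 108.
The shared-equipment pool pays out 8.4 × 108 = 907.20 in total (split across the unequal shares, but the aggregate is all that matters for the group sum).
The 5 free-riders keep 27 each, adding 135. Group total = 135 + 907.20 = 1042.20.

1042.20 hours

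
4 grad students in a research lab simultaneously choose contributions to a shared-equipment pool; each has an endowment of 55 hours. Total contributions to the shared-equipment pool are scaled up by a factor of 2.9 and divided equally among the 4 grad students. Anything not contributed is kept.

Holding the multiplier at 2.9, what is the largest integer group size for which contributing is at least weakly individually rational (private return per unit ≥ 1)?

2

Private return per unit is 2.9/(group size), which is ≥ 1 whenever the group size is ≤ 2.9.
The largest such integer is 2.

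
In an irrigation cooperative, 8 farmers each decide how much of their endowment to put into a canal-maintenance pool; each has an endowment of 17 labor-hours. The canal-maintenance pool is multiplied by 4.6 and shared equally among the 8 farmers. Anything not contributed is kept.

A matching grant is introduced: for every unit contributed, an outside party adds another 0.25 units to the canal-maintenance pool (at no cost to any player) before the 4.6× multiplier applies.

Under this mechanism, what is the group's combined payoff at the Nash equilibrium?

136.00 labor-hours

The effective private return is 4.6 × 1.25 / 8 = 0.7188, which is still under 1, so the mechanism doesn't change anyone's dominant strategy: zero contribution.
At the Nash equilibrium no one contributes; group total payoff = 8 × 17 = 136.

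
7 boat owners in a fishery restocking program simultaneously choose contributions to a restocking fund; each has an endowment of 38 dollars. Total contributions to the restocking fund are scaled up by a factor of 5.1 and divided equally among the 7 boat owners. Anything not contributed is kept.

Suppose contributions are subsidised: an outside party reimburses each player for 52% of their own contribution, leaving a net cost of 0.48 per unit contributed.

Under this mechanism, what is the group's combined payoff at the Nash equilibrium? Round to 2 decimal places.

The effective private return per unit is now (5.1/7) / 0.48 = 1.5179 > 1, so every player's dominant strategy flips to full contribution.
So the Nash equilibrium is full contribution by all 7; the group earns 7 × (38 × 0.52 + 5.1 × 38) = 1494.92.

1494.92 dollars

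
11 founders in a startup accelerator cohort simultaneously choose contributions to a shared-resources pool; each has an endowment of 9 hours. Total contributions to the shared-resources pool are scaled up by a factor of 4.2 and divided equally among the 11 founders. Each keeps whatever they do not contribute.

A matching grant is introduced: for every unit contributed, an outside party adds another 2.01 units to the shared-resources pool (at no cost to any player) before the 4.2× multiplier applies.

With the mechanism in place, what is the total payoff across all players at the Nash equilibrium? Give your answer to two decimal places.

1251.56 hours

Under the mechanism each unit contributed yields 4.2 × 3.01 / 11 = 1.1493 back to its contributor per unit of net cost, which exceeds 1, making full contribution the dominant choice for everyone.
At the Nash equilibrium everyone contributes 9. Group total payoff = 4.2 × 3.01 × 99 = 1251.56.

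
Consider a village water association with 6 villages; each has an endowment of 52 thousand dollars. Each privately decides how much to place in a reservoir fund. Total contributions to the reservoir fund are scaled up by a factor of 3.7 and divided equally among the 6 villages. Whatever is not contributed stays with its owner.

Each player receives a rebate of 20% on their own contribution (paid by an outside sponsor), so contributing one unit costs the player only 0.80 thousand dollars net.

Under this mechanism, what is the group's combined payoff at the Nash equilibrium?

312.00 thousand dollars

The effective private return is (3.7/6) / 0.80 = 0.7708, which is still under 1, so the mechanism doesn't change anyone's dominant strategy: zero contribution.
Everyone keeps their endowment and the group total is 6 × 52 = 312.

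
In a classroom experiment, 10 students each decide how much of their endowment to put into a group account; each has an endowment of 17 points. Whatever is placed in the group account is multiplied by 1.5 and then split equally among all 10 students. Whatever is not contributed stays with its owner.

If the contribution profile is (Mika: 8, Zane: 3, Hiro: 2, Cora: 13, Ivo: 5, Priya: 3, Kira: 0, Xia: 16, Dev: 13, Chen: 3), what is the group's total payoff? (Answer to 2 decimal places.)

203.00 points

Total contributed: 8 + 3 + 2 + 13 + 5 + 3 + 0 + 16 + 13 + 3 = 66; total kept: 10 × 17 − 66 = 104.
The group account pays out 1.5 × 66 = 99.00 in aggregate.
Group total = 104 + 99.00 = 203.00.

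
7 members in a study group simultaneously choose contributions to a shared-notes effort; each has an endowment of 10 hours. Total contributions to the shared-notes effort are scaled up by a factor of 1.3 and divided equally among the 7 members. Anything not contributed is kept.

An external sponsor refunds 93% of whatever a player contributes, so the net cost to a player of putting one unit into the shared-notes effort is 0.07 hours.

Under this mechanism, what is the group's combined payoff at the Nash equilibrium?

156.10 hours

Under the mechanism each unit contributed yields (1.3/7) / 0.07 = 2.6531 back to its contributor per unit of net cost, which exceeds 1, making full contribution the dominant choice for everyone.
So the Nash equilibrium is full contribution by all 7; the group earns 7 × (10 × 0.93 + 1.3 × 10) = 156.10.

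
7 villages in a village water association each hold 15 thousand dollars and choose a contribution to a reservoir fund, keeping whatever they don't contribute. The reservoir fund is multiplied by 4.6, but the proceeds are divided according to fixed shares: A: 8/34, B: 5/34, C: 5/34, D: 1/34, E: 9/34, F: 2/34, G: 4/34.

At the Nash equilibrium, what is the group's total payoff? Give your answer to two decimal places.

213.00 thousand dollars

Player j's private return per contributed unit is 4.6 × (j's share). Contributing is weakly dominant for j when that share is at least 1/4.6 = 0.2174, and contributing 0 is dominant otherwise.
A and E are above the threshold, contributing 15 each; the remaining 5 contribute 0. Total contributed: 30.
The reservoir fund pays out 4.6 × 30 = 138.00 in total (split across the unequal shares, but the aggregate is all that matters for the group sum).
The 5 free-riders keep 15 each, adding 75. Group total = 75 + 138.00 = 213.00.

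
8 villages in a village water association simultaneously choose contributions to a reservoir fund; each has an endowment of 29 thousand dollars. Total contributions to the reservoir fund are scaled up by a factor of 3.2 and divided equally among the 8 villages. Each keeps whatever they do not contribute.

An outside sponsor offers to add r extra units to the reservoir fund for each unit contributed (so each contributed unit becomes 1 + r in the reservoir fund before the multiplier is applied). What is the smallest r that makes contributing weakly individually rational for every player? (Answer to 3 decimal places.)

With matching at rate r, one contributed unit becomes (1 + r) in the reservoir fund and returns 3.2 × (1 + r) / 8 to the contributor.
Setting this equal to 1: 1 + r = 8/3.2 = 2.5000.
So the minimum matching rate is r = 2.5000 − 1 = 1.500.

1.500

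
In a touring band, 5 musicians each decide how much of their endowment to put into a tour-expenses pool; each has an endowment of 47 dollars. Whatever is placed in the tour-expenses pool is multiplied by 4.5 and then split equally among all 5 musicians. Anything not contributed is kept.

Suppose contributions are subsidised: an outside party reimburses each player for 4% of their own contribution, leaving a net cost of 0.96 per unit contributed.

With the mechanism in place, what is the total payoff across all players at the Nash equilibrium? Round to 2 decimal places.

Even with the mechanism, each unit contributed returns only (4.5/5) / 0.96 = 0.9375 per unit of net cost, so contributing nothing is still dominant.
Everyone keeps their endowment and the group total is 5 × 47 = 235.

235.00 dollars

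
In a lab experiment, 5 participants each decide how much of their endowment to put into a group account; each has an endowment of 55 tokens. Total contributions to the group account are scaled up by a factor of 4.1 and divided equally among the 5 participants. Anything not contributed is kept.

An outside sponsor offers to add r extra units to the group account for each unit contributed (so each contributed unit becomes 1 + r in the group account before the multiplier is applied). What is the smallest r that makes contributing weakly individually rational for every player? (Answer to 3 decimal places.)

0.220

With matching at rate r, one contributed unit becomes (1 + r) in the group account and returns 4.1 × (1 + r) / 5 to the contributor.
Setting this equal to 1: 1 + r = 5/4.1 = 1.2195.
So the minimum matching rate is r = 1.2195 − 1 = 0.220.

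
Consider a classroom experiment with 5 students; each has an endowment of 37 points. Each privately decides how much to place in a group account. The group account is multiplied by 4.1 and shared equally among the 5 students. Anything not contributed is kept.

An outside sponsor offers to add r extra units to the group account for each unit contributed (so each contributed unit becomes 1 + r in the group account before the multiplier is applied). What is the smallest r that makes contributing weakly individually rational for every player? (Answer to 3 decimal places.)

0.220

With matching at rate r, one contributed unit becomes (1 + r) in the group account and returns 4.1 × (1 + r) / 5 to the contributor.
Setting this equal to 1: 1 + r = 5/4.1 = 1.2195.
So the minimum matching rate is r = 1.2195 − 1 = 0.220.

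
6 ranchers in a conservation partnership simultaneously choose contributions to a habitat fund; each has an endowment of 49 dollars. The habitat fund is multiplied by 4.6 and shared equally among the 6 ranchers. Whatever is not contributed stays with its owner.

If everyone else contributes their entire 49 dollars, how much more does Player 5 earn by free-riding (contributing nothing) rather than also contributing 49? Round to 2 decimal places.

Switching from a contribution of 49 to 0 lets Player 5 keep an extra 49 dollars, but lowers the habitat fund by 49, which costs Player 5 their own share of that drop: 4.6/6 × 49 = 37.57.
Net gain = 49 − 37.57 = 11.43. The private return per contributed unit (0.7667) is below 1, so free-riding is indeed the best response regardless of what the others do.

11.43 dollars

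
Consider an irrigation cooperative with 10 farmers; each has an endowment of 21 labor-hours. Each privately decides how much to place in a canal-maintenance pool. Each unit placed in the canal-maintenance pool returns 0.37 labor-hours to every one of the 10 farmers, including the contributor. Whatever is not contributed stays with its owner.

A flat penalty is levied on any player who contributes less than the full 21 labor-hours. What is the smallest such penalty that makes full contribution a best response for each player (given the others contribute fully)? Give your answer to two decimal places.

Given the others contribute fully, the best deviation is to contribute 0 (any partial contribution still incurs the fine and gives up units whose private return 0.37 is below 1).
Deviating from 21 to 0 saves 21 labor-hours but forfeits the deviator's share of the drop in the canal-maintenance pool: 0.37 × 21 = 7.77.
So the deviation gain is 21 − 7.77 = 13.23, and the fine must be at least 13.23 labor-hours to wipe it out.

13.23 labor-hours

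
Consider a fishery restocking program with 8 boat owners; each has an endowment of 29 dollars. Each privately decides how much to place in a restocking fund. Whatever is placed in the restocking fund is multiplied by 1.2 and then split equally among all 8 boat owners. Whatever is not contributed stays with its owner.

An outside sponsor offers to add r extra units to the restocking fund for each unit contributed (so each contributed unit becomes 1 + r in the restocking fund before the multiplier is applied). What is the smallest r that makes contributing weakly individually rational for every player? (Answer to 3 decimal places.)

5.667

With matching at rate r, one contributed unit becomes (1 + r) in the restocking fund and returns 1.2 × (1 + r) / 8 to the contributor.
Setting this equal to 1: 1 + r = 8/1.2 = 6.6667.
So the minimum matching rate is r = 6.6667 − 1 = 5.667.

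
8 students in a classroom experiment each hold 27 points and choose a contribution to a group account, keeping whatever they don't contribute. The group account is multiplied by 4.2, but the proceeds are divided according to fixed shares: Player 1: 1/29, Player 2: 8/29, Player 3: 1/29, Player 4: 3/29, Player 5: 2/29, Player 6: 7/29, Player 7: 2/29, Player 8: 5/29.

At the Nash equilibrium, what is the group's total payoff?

For player j, contributing a unit is worthwhile iff 4.2 × (j's share) ≥ 1, i.e. iff j's share is at least 0.2381.
Player 2 and Player 6 clear that bar, contributing 27 each; the remaining 6 contribute 0. Total contributed: 54.
The group account pays out 4.2 × 54 = 226.80 in total (split across the unequal shares, but the aggregate is all that matters for the group sum).
The 6 free-riders keep 27 each, adding 162. Group total = 162 + 226.80 = 388.80.

388.80 points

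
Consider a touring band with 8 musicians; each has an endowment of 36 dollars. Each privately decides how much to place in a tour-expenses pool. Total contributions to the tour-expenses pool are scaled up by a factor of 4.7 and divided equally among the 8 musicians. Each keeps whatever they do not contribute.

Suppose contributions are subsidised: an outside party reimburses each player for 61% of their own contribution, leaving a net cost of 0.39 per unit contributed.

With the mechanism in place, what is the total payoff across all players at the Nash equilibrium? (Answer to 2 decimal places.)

1529.28 dollars

Under the mechanism each unit contributed yields (4.7/8) / 0.39 = 1.5064 back to its contributor per unit of net cost, which exceeds 1, making full contribution the dominant choice for everyone.
At the Nash equilibrium everyone contributes 36. Group total payoff = 8 × (36 × 0.61 + 4.7 × 36) = 1529.28.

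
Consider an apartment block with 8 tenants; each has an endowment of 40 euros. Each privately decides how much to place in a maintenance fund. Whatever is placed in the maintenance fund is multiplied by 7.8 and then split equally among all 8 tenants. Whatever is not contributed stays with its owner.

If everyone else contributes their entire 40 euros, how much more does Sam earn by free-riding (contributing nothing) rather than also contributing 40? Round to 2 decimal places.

Switching from a contribution of 40 to 0 lets Sam keep an extra 40 euros, but lowers the maintenance fund by 40, which costs Sam their own share of that drop: 7.8/8 × 40 = 39.00.
Net gain = 40 − 39.00 = 1.00. The private return per contributed unit (0.9750) is below 1, so free-riding is indeed the best response regardless of what the others do.

1.00 euros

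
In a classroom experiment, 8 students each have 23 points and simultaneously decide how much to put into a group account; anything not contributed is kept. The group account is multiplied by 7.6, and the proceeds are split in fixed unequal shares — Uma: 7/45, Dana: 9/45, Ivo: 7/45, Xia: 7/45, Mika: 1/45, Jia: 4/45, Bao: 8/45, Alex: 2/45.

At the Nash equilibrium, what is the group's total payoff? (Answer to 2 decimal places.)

943.00 points

A player with share s gets back 7.6·s per unit contributed, so full contribution is dominant for anyone with s > 1/7.6 = 0.1316 and zero contribution is dominant for anyone below.
The shares above 0.1316 belong to Uma, Dana, Ivo, Xia and Bao, contributing 23 each; the remaining 3 contribute 0. Total contributed: 115.
The group account pays out 7.6 × 115 = 874.00 in total (split across the unequal shares, but the aggregate is all that matters for the group sum).
The 3 free-riders keep 23 each, adding 69. Group total = 69 + 874.00 = 943.00.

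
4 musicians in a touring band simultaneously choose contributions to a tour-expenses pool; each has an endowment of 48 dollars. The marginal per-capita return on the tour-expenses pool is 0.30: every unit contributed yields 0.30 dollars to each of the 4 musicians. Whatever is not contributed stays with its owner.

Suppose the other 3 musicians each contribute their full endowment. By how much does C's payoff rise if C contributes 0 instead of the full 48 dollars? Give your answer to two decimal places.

Switching from a contribution of 48 to 0 lets C keep an extra 48 dollars, but lowers the tour-expenses pool by 48, which costs C their own share of that drop: 0.30 × 48 = 14.40.
Net gain = 48 − 14.40 = 33.60. The private return per contributed unit (0.30) is below 1, so free-riding is indeed the best response regardless of what the others do.

33.60 dollars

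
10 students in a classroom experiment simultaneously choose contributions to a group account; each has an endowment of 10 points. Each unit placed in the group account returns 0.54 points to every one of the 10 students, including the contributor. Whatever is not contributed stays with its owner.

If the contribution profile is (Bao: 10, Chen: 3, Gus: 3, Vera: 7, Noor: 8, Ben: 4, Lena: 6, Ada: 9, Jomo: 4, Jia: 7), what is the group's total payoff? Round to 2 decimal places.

Total contributed: 10 + 3 + 3 + 7 + 8 + 4 + 6 + 9 + 4 + 7 = 61; total kept: 10 × 10 − 61 = 39.
The group account pays out 0.54 × 10 × 61 = 329.40 in aggregate.
Group total = 39 + 329.40 = 368.40.

368.40 points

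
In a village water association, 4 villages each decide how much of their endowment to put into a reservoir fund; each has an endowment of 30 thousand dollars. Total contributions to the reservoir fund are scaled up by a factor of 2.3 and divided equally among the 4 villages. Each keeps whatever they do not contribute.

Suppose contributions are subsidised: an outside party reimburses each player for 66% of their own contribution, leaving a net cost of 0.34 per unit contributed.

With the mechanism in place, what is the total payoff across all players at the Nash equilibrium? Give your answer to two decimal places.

355.20 thousand dollars

With the mechanism, a contributed unit returns (2.3/4) / 0.34 = 1.6912 per unit of net cost to the contributor — now above 1 — so contributing fully is weakly dominant for every player.
So the Nash equilibrium is full contribution by all 4; the group earns 4 × (30 × 0.66 + 2.3 × 30) = 355.20.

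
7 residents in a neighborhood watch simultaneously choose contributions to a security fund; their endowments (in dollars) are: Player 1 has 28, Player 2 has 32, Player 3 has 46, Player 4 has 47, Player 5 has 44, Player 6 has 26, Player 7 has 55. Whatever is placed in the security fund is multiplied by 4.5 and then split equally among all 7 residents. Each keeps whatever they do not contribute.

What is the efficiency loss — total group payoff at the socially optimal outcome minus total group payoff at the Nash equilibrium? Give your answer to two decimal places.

973.00 dollars

The private return per contributed unit is 4.5/7 = 0.6429 < 1 for every player regardless of endowment, so the Nash equilibrium is zero contribution and the group total is Σ E_j = 28 + 32 + 46 + 47 + 44 + 26 + 55 = 278.
Each contributed unit returns 4.500 to the group, so the social optimum is full contribution by everyone: group total = 4.500 × 278 = 1251.00.
Efficiency loss = (4.500 − 1) × 278 = 973.00.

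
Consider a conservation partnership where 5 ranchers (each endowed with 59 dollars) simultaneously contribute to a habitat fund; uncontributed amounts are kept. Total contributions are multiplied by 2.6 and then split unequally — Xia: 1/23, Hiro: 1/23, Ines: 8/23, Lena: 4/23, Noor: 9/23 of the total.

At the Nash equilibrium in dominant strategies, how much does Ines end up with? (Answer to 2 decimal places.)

For player j, contributing a unit is worthwhile iff 2.6 × (j's share) ≥ 1, i.e. iff j's share is at least 0.3846.
The only share above 0.3846 is Noor's 9/23, contributing 59; the remaining 4 contribute 0. Total contributed: 59.
Ines keeps 59 and receives 2.6 × 59 × 8/23 = 53.36 from the habitat fund, for a payoff of 112.36.

112.36 dollars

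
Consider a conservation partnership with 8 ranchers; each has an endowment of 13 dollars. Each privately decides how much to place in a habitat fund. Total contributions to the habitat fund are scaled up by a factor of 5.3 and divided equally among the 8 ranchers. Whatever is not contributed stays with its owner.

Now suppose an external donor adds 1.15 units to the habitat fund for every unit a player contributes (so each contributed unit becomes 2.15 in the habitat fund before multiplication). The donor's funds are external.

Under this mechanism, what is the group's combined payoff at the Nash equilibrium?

Under the mechanism each unit contributed yields 5.3 × 2.15 / 8 = 1.4244 back to its contributor per unit of net cost, which exceeds 1, making full contribution the dominant choice for everyone.
So the Nash equilibrium is full contribution by all 8; the group earns 5.3 × 2.15 × 104 = 1185.08.

1185.08 dollars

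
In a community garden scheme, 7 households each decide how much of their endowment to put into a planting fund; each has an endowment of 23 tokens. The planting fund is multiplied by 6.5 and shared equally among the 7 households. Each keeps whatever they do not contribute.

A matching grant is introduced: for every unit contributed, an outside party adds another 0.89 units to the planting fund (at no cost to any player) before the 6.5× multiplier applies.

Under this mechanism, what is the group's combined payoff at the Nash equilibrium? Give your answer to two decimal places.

1977.89 tokens

The effective private return per unit is now 6.5 × 1.89 / 7 = 1.7550 > 1, so every player's dominant strategy flips to full contribution.
At the Nash equilibrium everyone contributes 23. Group total payoff = 6.5 × 1.89 × 161 = 1977.89.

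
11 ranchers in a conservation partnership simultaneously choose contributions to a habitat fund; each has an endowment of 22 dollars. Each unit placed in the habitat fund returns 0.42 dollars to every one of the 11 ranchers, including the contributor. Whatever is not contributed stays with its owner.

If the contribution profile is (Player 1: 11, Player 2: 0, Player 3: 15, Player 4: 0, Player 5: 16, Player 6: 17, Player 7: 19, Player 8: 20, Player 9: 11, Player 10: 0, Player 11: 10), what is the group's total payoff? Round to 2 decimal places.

Total contributed: 11 + 0 + 15 + 0 + 16 + 17 + 19 + 20 + 11 + 0 + 10 = 119; total kept: 11 × 22 − 119 = 123.
The habitat fund pays out 0.42 × 11 × 119 = 549.78 in aggregate.
Group total = 123 + 549.78 = 672.78.

672.78 dollars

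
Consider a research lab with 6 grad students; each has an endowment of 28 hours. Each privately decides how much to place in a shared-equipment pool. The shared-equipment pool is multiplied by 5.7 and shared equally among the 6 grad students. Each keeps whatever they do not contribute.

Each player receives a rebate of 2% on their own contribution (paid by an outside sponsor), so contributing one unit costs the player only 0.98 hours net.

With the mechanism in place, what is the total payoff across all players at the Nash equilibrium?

168.00 hours

The effective private return is (5.7/6) / 0.98 = 0.9694, which is still under 1, so the mechanism doesn't change anyone's dominant strategy: zero contribution.
At the Nash equilibrium no one contributes; group total payoff = 6 × 28 = 168.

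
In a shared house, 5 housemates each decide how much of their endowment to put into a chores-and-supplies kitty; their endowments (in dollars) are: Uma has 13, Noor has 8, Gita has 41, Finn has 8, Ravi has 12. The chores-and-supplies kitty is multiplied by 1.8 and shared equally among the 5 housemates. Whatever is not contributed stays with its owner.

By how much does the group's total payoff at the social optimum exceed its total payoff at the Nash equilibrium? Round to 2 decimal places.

65.60 dollars

The private return per contributed unit is 1.8/5 = 0.3600 < 1 for every player regardless of endowment, so the Nash equilibrium is zero contribution and the group total is Σ E_j = 13 + 8 + 41 + 8 + 12 = 82.
Each contributed unit returns 1.800 to the group, so the social optimum is full contribution by everyone: group total = 1.800 × 82 = 147.60.
Efficiency loss = (1.800 − 1) × 82 = 65.60.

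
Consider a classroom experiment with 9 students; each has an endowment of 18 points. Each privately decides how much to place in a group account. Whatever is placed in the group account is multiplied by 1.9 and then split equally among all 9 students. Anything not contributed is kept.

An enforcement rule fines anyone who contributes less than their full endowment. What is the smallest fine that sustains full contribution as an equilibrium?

Given the others contribute fully, the best deviation is to contribute 0 (any partial contribution still incurs the fine and gives up units whose private return 0.2111 is below 1).
Deviating from 18 to 0 saves 18 points but forfeits the deviator's share of the drop in the group account: 1.9/9 × 18 = 3.80.
So the deviation gain is 18 − 3.80 = 14.20, and the fine must be at least 14.20 points to wipe it out.

14.20 points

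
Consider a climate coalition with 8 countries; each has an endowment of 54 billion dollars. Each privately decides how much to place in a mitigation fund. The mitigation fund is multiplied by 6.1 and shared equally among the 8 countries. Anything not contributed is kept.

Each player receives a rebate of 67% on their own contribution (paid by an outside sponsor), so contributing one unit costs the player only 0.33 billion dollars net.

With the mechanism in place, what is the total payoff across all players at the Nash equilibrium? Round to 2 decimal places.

2924.64 billion dollars

The effective private return per unit is now (6.1/8) / 0.33 = 2.3106 > 1, so every player's dominant strategy flips to full contribution.
At the Nash equilibrium everyone contributes 54. Group total payoff = 8 × (54 × 0.67 + 6.1 × 54) = 2924.64.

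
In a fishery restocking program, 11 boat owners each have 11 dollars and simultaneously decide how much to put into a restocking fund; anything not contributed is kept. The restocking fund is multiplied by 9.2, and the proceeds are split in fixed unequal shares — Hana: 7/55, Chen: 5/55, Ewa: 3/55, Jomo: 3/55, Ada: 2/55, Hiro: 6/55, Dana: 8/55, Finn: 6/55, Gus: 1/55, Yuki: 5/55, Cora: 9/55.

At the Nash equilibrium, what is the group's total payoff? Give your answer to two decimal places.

Each unit j contributes comes back to j as 9.2 × (j's share), so j prefers to contribute only if that share exceeds 1/9.2 = 0.1087; otherwise keeping the unit dominates.
The shares above 0.1087 belong to Hana, Hiro, Dana, Finn and Cora, contributing 11 each; the remaining 6 contribute 0. Total contributed: 55.
The restocking fund pays out 9.2 × 55 = 506.00 in total (split across the unequal shares, but the aggregate is all that matters for the group sum).
The 6 free-riders keep 11 each, adding 66. Group total = 66 + 506.00 = 572.00.

572.00 dollars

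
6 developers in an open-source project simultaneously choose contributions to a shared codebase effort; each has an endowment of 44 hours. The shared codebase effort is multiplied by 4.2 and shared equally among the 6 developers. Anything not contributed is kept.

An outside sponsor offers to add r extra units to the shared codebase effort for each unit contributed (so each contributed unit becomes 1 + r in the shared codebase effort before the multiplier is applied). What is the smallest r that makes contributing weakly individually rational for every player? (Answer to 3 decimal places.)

With matching at rate r, one contributed unit becomes (1 + r) in the shared codebase effort and returns 4.2 × (1 + r) / 6 to the contributor.
Setting this equal to 1: 1 + r = 6/4.2 = 1.4286.
So the minimum matching rate is r = 1.4286 − 1 = 0.429.

0.429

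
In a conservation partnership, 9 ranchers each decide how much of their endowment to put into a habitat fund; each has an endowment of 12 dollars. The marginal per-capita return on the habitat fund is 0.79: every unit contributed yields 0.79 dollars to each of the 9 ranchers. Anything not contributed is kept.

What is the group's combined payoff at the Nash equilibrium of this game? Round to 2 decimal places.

108.00 dollars

The private return per contributed unit is 0.79 < 1, so contributing 0 is dominant for every player. At the Nash equilibrium everyone keeps their 12, and the group total is 9 × 12 = 108.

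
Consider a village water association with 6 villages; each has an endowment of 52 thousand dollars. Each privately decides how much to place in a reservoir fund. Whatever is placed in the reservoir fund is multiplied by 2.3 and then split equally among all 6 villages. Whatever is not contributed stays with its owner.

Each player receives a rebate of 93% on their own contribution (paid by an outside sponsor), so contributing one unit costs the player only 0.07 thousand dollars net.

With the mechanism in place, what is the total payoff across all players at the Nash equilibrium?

1007.76 thousand dollars

With the mechanism, a contributed unit returns (2.3/6) / 0.07 = 5.4762 per unit of net cost to the contributor — now above 1 — so contributing fully is weakly dominant for every player.
So the Nash equilibrium is full contribution by all 6; the group earns 6 × (52 × 0.93 + 2.3 × 52) = 1007.76.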